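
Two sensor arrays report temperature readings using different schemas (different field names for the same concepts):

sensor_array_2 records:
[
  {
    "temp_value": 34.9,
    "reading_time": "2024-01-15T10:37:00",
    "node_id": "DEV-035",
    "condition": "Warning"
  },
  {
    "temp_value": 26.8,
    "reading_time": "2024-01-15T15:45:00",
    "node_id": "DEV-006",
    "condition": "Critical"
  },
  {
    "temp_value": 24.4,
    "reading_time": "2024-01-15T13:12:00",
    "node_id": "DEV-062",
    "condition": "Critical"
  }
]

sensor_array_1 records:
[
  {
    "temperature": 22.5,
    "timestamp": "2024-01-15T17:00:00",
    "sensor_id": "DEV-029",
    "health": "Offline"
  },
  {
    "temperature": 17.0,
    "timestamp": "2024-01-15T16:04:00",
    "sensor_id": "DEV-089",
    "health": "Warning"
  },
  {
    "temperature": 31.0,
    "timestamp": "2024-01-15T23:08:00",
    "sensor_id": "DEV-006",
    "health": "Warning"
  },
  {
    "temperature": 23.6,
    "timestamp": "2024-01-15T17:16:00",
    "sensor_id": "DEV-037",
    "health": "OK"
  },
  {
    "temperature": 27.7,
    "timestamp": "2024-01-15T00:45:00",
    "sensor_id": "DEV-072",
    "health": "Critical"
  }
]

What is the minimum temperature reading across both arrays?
17.0

Schema mapping: "temp_value" (sensor_array_2) = "temperature" (sensor_array_1) = temperature reading

Minimum in sensor_array_2: 24.4
Minimum in sensor_array_1: 17.0

Overall minimum: min(24.4, 17.0) = 17.0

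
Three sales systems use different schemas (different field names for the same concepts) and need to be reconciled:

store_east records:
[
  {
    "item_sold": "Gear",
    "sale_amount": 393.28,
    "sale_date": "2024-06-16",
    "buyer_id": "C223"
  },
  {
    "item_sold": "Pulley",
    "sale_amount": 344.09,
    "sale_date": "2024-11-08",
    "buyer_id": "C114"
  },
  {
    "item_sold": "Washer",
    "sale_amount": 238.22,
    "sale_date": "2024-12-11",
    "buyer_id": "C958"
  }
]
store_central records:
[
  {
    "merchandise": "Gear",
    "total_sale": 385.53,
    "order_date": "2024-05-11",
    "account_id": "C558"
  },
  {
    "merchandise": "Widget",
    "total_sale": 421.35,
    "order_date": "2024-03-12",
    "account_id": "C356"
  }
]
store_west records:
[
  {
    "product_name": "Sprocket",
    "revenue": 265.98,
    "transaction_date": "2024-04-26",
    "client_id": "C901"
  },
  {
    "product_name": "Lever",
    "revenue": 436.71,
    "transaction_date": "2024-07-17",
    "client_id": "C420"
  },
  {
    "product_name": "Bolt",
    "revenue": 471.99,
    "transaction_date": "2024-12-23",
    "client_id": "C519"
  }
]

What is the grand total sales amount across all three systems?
2957.15

Schema reconciliation - all amount fields map to sale amount:

store_east (sale_amount): 975.59
store_central (total_sale): 806.88
store_west (revenue): 1174.68

Grand total: 2957.15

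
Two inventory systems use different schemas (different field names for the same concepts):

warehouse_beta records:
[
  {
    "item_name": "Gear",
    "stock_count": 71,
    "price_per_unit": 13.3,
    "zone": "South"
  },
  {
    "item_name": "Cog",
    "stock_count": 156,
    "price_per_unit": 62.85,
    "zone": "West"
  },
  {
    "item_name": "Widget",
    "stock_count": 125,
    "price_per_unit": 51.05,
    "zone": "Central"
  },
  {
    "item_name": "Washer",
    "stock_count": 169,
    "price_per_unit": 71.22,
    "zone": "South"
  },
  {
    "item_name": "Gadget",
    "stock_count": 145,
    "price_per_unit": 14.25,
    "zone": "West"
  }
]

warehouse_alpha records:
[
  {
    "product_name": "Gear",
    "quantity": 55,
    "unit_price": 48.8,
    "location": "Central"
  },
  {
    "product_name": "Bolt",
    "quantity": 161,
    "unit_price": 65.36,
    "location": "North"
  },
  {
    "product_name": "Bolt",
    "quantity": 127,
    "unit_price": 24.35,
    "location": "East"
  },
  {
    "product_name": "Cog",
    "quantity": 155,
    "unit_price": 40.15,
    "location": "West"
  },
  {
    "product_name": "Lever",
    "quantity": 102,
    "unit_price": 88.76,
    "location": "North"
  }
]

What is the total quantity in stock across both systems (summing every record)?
1266

To reconcile these schemas, identify the field holding the quantity in stock in each system:
1. In warehouse_beta it is "stock_count"
2. In warehouse_alpha it is "quantity"

From warehouse_beta: 71 + 156 + 125 + 169 + 145 = 666
From warehouse_alpha: 55 + 161 + 127 + 155 + 102 = 600

Total: 666 + 600 = 1266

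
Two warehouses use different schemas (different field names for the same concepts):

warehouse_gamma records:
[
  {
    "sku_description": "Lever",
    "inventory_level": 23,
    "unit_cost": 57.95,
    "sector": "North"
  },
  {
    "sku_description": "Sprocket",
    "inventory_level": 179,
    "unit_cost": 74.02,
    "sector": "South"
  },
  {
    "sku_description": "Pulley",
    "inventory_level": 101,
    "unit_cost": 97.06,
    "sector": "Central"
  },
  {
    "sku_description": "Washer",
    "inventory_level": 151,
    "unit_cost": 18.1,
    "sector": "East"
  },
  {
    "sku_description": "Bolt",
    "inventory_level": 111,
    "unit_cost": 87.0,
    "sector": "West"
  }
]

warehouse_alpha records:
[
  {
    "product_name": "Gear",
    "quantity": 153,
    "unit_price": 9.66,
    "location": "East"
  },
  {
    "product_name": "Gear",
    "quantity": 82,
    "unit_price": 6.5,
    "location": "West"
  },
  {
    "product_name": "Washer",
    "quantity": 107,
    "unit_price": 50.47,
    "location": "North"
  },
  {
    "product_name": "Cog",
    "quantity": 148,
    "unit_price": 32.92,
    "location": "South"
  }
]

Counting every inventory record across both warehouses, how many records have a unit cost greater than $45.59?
5

Schema mapping: "unit_cost" (warehouse_gamma) = "unit_price" (warehouse_alpha) = unit cost

Records > $45.59 in warehouse_gamma: 4
Records > $45.59 in warehouse_alpha: 1

Total count: 4 + 1 = 5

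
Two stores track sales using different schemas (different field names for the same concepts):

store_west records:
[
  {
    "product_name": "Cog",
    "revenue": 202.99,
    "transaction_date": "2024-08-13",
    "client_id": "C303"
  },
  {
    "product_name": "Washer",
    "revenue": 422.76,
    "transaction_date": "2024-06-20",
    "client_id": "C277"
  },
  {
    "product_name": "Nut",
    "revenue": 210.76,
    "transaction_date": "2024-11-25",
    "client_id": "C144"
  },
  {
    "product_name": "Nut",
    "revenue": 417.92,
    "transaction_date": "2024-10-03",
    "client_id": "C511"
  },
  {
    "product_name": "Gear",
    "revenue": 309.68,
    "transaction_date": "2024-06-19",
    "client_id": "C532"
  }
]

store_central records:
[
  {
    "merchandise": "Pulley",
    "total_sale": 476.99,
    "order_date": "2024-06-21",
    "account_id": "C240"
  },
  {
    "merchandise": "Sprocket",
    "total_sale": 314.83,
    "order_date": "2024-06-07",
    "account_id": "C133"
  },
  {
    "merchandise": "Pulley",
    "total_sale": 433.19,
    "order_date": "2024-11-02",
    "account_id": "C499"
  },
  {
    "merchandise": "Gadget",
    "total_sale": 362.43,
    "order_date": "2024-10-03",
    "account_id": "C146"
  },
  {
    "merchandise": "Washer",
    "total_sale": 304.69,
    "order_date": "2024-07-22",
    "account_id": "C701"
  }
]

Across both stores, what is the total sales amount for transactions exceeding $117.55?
3456.24

Schema mapping: "revenue" (store_west) = "total_sale" (store_central) = sale amount

Sum of sales > $117.55 in store_west: 1564.11
Sum of sales > $117.55 in store_central: 1892.13

Total: 1564.11 + 1892.13 = 3456.24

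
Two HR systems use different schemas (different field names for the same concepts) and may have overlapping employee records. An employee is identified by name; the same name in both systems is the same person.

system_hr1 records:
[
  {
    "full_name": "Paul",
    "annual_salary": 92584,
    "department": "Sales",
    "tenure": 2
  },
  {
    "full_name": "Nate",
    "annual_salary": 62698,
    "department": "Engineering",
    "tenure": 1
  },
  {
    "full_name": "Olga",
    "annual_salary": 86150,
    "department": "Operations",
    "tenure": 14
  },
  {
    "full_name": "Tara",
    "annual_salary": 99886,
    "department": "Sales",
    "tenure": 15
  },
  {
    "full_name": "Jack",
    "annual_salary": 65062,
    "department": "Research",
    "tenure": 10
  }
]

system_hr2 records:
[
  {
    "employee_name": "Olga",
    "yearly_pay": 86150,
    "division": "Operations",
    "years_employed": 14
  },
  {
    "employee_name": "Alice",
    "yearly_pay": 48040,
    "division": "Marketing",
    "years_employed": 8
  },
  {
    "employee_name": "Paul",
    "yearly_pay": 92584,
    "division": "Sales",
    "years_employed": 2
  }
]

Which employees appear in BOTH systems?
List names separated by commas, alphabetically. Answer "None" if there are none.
Olga, Paul

Schema mapping: "full_name" (system_hr1) = "employee_name" (system_hr2) = employee name

Names in system_hr1: ['Jack', 'Nate', 'Olga', 'Paul', 'Tara']
Names in system_hr2: ['Alice', 'Olga', 'Paul']

Intersection: ['Olga', 'Paul']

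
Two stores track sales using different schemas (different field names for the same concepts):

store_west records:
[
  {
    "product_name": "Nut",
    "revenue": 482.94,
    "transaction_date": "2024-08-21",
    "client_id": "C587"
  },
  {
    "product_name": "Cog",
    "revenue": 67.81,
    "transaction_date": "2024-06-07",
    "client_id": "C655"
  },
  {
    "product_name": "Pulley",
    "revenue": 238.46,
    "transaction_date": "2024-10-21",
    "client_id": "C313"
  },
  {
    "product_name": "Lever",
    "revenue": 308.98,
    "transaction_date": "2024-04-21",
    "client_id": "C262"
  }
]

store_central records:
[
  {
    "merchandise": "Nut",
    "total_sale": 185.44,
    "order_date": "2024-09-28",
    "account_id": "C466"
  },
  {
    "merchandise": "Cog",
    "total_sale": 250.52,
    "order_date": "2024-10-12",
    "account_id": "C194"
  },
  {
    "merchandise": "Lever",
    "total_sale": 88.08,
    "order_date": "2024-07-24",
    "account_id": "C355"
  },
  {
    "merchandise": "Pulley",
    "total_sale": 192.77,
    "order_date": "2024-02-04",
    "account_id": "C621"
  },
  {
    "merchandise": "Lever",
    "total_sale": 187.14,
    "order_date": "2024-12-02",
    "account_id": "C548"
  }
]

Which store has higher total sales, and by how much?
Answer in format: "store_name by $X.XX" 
store_west by $194.24

Schema mapping: "revenue" (store_west) = "total_sale" (store_central) = sale amount

Total for store_west: 1098.19
Total for store_central: 903.95

Difference: |1098.19 - 903.95| = 194.24
store_west has higher sales by $194.24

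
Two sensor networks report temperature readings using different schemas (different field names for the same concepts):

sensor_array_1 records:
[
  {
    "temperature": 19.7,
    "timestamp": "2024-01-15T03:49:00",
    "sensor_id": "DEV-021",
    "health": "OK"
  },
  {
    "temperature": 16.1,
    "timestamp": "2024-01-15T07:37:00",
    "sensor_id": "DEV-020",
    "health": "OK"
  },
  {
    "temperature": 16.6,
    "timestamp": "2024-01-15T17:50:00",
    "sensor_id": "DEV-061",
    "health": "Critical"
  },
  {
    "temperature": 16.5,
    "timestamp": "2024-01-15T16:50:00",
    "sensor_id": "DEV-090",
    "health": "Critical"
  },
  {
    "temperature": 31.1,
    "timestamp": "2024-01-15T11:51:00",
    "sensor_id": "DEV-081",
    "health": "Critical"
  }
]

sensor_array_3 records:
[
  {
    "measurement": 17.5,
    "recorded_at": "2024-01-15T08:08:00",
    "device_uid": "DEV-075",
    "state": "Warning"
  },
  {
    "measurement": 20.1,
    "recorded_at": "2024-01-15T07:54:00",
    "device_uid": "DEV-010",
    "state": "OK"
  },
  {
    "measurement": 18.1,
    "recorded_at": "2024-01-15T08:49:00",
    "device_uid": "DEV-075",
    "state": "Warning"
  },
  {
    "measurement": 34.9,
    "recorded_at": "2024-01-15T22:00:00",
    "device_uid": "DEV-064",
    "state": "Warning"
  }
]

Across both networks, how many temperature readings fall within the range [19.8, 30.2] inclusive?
1

Schema mapping: "temperature" (sensor_array_1) = "measurement" (sensor_array_3) = temperature

Readings in [19.8, 30.2] from sensor_array_1: 0
Readings in [19.8, 30.2] from sensor_array_3: 1

Total count: 0 + 1 = 1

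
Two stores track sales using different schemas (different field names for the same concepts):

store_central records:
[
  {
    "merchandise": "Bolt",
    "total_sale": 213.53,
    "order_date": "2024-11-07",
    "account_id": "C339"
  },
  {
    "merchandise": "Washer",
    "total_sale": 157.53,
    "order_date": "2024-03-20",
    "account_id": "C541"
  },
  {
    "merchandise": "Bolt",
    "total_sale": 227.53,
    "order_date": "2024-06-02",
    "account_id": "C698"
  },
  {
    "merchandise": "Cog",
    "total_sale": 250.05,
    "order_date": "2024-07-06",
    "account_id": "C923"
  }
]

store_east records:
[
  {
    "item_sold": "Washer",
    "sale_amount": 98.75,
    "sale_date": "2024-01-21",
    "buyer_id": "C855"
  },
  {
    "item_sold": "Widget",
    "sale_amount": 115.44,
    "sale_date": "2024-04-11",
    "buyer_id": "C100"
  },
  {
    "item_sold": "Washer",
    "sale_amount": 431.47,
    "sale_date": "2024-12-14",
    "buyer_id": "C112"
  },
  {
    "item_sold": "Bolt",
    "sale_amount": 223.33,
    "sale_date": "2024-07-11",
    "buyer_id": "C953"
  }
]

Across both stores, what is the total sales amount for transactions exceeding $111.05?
1618.88

Schema mapping: "total_sale" (store_central) = "sale_amount" (store_east) = sale amount

Sum of sales > $111.05 in store_central: 848.64
Sum of sales > $111.05 in store_east: 770.24

Total: 848.64 + 770.24 = 1618.88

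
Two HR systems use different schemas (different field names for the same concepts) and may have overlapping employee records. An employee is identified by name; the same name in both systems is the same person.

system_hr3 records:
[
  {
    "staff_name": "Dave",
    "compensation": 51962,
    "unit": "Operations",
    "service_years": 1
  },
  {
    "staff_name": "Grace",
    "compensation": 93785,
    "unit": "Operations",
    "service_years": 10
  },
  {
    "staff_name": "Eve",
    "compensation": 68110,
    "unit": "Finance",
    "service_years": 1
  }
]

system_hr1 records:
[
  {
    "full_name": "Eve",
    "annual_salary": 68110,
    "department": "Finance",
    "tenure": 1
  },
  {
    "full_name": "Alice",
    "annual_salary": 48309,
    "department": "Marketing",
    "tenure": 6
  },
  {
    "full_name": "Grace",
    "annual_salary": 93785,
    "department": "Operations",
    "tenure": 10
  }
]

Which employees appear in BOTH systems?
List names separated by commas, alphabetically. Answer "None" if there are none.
Eve, Grace

Schema mapping: "staff_name" (system_hr3) = "full_name" (system_hr1) = employee name

Names in system_hr3: ['Dave', 'Eve', 'Grace']
Names in system_hr1: ['Alice', 'Eve', 'Grace']

Intersection: ['Eve', 'Grace']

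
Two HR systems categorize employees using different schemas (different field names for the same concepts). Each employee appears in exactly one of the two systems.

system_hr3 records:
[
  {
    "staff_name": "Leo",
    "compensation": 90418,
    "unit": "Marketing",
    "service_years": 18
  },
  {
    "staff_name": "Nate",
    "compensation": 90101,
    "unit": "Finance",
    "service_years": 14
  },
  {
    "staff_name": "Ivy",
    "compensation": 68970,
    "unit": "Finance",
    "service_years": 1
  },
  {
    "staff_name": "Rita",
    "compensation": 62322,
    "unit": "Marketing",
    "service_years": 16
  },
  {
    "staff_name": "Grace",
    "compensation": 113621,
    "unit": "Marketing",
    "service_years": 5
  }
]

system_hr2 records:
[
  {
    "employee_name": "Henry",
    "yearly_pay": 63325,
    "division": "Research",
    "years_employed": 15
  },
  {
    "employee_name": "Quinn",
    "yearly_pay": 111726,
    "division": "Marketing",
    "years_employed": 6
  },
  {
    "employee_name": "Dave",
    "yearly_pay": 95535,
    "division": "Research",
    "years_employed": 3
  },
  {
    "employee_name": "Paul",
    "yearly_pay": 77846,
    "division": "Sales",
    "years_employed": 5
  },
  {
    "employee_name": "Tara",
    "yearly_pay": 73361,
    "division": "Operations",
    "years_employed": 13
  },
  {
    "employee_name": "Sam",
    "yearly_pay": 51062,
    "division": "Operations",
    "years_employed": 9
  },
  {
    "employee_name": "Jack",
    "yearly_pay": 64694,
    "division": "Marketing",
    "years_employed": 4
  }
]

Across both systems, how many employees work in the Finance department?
2

Schema mapping: "unit" (system_hr3) = "division" (system_hr2) = department

Finance employees in system_hr3: 2
Finance employees in system_hr2: 0

Total in Finance: 2 + 0 = 2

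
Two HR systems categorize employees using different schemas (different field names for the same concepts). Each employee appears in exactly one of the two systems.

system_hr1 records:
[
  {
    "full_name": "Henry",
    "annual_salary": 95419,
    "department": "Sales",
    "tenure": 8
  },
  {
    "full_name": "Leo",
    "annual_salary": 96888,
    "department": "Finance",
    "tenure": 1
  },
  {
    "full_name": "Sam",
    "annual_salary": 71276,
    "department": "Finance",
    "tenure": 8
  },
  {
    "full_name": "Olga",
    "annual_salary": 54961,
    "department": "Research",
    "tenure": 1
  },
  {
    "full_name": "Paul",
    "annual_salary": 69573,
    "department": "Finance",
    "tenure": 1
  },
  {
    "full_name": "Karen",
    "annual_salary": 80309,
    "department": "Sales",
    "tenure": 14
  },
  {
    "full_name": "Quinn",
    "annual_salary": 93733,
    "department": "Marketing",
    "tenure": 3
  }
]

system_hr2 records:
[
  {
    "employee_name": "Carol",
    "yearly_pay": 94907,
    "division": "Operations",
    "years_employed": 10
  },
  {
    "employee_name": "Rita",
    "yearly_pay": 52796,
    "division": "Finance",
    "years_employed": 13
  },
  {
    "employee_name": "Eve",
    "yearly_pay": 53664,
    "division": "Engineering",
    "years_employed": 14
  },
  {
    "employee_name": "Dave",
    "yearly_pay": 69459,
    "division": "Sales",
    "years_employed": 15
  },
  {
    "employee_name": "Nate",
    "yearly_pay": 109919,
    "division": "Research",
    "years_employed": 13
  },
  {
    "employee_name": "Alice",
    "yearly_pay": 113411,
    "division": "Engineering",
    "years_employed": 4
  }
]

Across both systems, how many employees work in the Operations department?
1

Schema mapping: "department" (system_hr1) = "division" (system_hr2) = department

Operations employees in system_hr1: 0
Operations employees in system_hr2: 1

Total in Operations: 0 + 1 = 1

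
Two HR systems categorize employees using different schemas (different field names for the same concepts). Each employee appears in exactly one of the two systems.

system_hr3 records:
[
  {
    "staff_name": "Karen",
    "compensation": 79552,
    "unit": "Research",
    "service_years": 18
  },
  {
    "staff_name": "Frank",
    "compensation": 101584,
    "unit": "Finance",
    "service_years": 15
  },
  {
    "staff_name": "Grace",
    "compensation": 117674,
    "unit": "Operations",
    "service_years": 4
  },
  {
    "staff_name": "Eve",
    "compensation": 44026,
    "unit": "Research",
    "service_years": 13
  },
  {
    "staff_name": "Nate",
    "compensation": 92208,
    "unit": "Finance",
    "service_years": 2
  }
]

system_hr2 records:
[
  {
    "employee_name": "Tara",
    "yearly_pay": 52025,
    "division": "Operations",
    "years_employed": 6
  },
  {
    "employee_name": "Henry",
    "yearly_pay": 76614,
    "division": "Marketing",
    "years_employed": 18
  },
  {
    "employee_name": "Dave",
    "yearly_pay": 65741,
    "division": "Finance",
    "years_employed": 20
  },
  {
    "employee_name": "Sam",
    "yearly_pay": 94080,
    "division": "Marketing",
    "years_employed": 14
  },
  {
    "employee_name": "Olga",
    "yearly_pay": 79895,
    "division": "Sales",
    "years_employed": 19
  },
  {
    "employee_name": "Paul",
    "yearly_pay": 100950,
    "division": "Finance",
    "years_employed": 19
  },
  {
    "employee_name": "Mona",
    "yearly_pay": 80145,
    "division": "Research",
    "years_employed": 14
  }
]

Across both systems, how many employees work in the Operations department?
2

Schema mapping: "unit" (system_hr3) = "division" (system_hr2) = department

Operations employees in system_hr3: 1
Operations employees in system_hr2: 1

Total in Operations: 1 + 1 = 2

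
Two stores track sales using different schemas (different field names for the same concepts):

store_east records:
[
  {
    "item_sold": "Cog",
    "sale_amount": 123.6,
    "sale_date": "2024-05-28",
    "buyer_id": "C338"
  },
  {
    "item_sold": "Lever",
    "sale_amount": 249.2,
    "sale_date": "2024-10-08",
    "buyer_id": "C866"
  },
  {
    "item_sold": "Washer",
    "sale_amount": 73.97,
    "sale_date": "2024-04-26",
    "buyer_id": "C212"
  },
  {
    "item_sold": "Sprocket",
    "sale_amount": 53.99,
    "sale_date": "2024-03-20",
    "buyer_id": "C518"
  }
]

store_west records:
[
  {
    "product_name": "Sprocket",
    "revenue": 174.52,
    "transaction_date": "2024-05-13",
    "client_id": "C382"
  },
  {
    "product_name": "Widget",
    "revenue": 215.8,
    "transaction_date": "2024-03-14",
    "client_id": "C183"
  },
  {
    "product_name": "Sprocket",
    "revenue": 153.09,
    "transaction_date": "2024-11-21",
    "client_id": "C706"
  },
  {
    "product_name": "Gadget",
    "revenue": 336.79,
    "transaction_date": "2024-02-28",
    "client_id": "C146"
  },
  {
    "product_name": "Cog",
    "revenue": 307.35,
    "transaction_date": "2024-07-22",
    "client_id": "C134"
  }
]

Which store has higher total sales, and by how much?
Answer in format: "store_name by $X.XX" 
store_west by $686.79

Schema mapping: "sale_amount" (store_east) = "revenue" (store_west) = sale amount

Total for store_east: 500.76
Total for store_west: 1187.55

Difference: |500.76 - 1187.55| = 686.79
store_west has higher sales by $686.79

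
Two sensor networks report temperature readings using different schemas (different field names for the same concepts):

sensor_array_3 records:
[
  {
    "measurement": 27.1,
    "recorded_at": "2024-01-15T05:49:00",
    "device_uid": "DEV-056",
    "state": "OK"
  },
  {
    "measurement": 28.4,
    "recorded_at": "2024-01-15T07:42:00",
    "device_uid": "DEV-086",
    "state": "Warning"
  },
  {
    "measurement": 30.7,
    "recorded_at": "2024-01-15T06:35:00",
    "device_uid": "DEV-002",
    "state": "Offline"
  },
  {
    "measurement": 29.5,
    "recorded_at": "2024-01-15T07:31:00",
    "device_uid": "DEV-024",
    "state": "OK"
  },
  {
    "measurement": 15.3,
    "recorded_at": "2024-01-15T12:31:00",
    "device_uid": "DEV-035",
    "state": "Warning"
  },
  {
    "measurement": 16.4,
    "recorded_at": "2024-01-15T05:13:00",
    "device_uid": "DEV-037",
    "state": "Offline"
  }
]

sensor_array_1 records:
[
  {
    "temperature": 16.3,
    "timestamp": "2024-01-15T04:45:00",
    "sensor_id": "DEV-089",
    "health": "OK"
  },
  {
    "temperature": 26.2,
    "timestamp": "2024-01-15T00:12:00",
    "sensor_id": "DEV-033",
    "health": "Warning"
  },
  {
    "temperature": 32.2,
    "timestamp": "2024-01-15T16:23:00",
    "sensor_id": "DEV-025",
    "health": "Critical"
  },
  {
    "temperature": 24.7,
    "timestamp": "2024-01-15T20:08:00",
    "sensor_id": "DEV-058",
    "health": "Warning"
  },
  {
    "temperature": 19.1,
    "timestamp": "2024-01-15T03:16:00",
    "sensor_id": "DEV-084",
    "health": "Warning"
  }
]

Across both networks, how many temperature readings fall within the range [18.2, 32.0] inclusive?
7

Schema mapping: "measurement" (sensor_array_3) = "temperature" (sensor_array_1) = temperature

Readings in [18.2, 32.0] from sensor_array_3: 4
Readings in [18.2, 32.0] from sensor_array_1: 3

Total count: 4 + 3 = 7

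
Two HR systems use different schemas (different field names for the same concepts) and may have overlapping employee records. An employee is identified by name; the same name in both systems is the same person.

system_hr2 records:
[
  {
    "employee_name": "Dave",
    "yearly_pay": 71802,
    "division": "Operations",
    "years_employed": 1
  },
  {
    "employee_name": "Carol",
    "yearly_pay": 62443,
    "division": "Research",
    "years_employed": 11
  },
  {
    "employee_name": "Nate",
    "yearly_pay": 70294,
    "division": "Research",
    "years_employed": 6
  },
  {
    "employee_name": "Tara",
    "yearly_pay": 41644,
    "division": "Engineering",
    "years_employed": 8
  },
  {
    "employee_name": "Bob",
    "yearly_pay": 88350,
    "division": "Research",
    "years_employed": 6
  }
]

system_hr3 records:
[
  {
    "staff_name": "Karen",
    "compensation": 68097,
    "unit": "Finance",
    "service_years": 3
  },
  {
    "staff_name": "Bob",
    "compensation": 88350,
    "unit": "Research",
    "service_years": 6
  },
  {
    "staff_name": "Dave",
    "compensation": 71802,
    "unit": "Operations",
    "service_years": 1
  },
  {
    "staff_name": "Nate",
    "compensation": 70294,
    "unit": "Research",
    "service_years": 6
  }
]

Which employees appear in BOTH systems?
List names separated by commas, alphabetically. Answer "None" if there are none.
Bob, Dave, Nate

Schema mapping: "employee_name" (system_hr2) = "staff_name" (system_hr3) = employee name

Names in system_hr2: ['Bob', 'Carol', 'Dave', 'Nate', 'Tara']
Names in system_hr3: ['Bob', 'Dave', 'Karen', 'Nate']

Intersection: ['Bob', 'Dave', 'Nate']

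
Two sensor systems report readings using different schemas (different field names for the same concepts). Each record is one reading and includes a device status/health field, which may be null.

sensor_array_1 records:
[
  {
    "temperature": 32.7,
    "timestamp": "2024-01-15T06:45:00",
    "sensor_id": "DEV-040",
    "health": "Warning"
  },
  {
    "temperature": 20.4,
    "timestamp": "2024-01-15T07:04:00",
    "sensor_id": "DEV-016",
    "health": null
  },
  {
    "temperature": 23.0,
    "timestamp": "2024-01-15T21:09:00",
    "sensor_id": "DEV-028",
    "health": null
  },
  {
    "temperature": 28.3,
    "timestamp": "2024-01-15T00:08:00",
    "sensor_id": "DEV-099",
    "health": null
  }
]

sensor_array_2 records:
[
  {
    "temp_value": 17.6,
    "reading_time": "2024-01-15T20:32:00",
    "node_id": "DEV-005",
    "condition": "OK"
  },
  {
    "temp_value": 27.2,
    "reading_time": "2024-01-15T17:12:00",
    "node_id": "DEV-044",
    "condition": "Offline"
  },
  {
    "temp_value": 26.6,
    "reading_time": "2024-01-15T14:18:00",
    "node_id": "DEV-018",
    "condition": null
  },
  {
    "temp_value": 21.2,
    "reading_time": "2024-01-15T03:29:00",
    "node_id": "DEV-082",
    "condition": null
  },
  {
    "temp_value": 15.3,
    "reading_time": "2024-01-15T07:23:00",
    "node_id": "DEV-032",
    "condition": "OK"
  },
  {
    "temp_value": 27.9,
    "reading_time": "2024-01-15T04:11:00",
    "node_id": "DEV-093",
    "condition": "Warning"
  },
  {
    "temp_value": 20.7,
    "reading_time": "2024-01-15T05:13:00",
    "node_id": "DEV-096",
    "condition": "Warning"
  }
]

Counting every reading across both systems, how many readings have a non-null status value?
6

Schema mapping: "health" (sensor_array_1) = "condition" (sensor_array_2) = status

Non-null in sensor_array_1: 1
Non-null in sensor_array_2: 5

Total non-null: 1 + 5 = 6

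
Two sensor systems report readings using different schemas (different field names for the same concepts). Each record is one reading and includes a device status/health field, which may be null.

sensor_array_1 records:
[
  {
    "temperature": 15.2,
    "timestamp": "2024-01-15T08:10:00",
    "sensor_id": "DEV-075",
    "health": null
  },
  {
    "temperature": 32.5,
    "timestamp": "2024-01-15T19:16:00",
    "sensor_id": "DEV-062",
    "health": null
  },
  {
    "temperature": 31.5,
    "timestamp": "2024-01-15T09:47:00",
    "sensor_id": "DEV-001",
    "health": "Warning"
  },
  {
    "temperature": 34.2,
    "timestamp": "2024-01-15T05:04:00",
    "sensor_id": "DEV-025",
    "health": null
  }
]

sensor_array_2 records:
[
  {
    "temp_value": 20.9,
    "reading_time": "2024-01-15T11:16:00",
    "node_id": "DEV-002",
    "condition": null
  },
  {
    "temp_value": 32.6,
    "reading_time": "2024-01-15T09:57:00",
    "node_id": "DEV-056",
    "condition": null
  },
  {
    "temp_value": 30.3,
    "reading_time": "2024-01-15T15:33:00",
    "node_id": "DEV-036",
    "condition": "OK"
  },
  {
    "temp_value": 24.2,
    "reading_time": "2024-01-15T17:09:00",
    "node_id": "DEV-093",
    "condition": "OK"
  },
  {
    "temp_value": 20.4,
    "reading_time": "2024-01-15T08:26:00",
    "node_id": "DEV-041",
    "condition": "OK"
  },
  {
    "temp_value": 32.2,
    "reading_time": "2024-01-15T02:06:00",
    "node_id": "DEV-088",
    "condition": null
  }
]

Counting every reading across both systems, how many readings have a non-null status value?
4

Schema mapping: "health" (sensor_array_1) = "condition" (sensor_array_2) = status

Non-null in sensor_array_1: 1
Non-null in sensor_array_2: 3

Total non-null: 1 + 3 = 4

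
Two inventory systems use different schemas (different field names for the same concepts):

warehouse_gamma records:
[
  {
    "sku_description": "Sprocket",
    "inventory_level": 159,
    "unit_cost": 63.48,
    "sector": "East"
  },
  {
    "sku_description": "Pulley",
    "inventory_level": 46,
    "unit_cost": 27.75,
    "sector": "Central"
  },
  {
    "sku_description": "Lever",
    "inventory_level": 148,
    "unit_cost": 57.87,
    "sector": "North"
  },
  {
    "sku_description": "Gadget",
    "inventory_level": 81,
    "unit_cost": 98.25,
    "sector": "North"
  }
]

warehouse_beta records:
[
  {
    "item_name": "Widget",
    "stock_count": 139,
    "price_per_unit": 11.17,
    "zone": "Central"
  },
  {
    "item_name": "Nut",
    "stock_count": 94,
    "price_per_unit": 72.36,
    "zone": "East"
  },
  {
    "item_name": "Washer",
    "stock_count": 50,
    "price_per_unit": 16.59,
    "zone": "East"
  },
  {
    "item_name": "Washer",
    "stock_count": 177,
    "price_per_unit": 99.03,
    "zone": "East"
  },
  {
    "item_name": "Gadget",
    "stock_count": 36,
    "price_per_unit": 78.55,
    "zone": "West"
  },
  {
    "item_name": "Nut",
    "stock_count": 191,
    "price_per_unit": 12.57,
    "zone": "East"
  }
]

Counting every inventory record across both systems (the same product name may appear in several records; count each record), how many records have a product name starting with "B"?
0

Schema mapping: "sku_description" (warehouse_gamma) = "item_name" (warehouse_beta) = product name

Records with product name starting with "B" in warehouse_gamma: 0
Records with product name starting with "B" in warehouse_beta: 0

Total: 0 + 0 = 0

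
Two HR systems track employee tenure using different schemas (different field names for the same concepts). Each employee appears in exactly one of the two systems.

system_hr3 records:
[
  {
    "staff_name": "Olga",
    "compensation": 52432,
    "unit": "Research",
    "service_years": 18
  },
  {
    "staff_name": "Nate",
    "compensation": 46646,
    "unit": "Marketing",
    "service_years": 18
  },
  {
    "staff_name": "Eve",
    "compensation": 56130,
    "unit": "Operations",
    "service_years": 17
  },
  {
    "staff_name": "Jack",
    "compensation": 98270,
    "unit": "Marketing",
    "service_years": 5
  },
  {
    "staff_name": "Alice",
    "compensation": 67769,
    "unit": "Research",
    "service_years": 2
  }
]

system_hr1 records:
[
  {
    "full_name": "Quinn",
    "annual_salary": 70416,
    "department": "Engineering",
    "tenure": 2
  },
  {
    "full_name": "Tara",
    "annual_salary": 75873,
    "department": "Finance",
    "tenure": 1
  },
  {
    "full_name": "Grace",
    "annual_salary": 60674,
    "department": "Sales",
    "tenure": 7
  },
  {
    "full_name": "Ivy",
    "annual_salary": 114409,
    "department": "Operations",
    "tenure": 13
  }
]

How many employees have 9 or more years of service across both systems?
4

Reconcile schemas: "service_years" (system_hr3) = "tenure" (system_hr1) = years of service

From system_hr3: 3 employees with >= 9 years
From system_hr1: 1 employees with >= 9 years

Total: 3 + 1 = 4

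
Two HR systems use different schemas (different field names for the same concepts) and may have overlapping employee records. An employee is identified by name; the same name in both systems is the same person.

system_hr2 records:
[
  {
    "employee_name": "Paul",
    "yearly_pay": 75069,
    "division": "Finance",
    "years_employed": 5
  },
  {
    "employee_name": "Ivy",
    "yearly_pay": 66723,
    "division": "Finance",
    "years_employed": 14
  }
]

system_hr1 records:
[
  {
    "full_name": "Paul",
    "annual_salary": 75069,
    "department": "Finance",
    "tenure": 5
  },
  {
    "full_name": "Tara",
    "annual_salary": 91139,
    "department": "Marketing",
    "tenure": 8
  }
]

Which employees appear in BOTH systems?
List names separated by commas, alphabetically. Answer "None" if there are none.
Paul

Schema mapping: "employee_name" (system_hr2) = "full_name" (system_hr1) = employee name

Names in system_hr2: ['Ivy', 'Paul']
Names in system_hr1: ['Paul', 'Tara']

Intersection: ['Paul']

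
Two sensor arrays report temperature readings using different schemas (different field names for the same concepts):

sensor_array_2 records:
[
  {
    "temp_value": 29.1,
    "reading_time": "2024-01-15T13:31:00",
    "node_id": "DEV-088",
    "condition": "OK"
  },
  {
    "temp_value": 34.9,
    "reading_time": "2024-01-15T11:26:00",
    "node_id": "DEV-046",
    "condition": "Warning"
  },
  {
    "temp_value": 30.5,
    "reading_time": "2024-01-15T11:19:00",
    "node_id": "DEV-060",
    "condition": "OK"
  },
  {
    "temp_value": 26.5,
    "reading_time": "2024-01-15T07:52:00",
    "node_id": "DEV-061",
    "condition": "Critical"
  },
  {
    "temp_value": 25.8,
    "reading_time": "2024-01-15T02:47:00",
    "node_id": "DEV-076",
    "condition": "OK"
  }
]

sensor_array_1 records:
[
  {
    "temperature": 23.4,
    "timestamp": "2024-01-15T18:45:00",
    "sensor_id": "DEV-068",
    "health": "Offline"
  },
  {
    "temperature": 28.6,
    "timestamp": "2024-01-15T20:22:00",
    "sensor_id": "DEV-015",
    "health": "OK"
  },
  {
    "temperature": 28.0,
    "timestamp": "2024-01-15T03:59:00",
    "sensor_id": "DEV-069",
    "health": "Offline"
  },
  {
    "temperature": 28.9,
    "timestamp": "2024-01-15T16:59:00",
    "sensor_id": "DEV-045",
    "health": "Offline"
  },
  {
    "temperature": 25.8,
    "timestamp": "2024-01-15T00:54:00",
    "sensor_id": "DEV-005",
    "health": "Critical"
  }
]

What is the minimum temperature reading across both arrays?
23.4

Schema mapping: "temp_value" (sensor_array_2) = "temperature" (sensor_array_1) = temperature reading

Minimum in sensor_array_2: 25.8
Minimum in sensor_array_1: 23.4

Overall minimum: min(25.8, 23.4) = 23.4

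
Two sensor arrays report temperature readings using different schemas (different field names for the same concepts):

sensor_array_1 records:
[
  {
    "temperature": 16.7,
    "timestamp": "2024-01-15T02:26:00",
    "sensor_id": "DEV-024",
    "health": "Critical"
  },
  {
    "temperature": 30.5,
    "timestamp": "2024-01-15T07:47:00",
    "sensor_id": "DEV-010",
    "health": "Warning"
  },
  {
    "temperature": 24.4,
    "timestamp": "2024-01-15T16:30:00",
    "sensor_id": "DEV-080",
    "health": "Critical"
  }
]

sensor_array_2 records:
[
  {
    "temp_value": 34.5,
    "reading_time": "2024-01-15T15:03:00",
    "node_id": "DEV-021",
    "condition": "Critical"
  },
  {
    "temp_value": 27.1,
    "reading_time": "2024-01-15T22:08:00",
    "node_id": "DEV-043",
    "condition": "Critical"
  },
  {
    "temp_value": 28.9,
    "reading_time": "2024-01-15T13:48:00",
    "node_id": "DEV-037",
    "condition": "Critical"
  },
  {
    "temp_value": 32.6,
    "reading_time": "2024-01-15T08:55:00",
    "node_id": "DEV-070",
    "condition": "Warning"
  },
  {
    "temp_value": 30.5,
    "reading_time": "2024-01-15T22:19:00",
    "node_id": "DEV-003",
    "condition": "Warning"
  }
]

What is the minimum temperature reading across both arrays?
16.7

Schema mapping: "temperature" (sensor_array_1) = "temp_value" (sensor_array_2) = temperature reading

Minimum in sensor_array_1: 16.7
Minimum in sensor_array_2: 27.1

Overall minimum: min(16.7, 27.1) = 16.7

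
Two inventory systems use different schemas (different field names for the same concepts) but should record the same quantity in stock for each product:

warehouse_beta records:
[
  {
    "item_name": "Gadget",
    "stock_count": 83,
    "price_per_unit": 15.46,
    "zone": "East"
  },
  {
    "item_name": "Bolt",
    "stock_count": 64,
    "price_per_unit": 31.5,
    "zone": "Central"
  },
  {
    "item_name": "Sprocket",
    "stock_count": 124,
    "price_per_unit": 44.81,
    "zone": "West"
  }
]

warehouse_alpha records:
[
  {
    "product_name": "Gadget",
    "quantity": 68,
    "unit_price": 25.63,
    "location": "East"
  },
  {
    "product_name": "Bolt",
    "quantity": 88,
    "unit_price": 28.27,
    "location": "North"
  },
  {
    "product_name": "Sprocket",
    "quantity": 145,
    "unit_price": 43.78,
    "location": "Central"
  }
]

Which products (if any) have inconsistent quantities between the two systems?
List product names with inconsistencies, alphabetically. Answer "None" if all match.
Bolt, Gadget, Sprocket

Schema mappings:
- "item_name" (warehouse_beta) = "product_name" (warehouse_alpha) = product name
- "stock_count" (warehouse_beta) = "quantity" (warehouse_alpha) = quantity

Comparison:
  Gadget: 83 vs 68 - MISMATCH
  Bolt: 64 vs 88 - MISMATCH
  Sprocket: 124 vs 145 - MISMATCH

Products with inconsistencies: Bolt, Gadget, Sprocket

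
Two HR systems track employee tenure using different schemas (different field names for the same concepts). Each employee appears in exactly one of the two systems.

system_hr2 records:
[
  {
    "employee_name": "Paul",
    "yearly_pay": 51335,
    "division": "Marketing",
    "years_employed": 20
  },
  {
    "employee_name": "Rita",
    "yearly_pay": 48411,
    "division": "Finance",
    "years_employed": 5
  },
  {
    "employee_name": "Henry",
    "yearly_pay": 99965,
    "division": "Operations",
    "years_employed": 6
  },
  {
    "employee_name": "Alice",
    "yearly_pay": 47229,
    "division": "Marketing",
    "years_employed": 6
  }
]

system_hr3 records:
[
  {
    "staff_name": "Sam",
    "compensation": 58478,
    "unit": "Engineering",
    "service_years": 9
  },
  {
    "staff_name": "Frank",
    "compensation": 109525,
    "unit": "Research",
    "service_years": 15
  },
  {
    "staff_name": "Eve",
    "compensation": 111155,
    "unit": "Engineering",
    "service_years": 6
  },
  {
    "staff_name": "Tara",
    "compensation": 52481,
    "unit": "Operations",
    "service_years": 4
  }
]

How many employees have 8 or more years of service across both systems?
3

Reconcile schemas: "years_employed" (system_hr2) = "service_years" (system_hr3) = years of service

From system_hr2: 1 employees with >= 8 years
From system_hr3: 2 employees with >= 8 years

Total: 1 + 2 = 3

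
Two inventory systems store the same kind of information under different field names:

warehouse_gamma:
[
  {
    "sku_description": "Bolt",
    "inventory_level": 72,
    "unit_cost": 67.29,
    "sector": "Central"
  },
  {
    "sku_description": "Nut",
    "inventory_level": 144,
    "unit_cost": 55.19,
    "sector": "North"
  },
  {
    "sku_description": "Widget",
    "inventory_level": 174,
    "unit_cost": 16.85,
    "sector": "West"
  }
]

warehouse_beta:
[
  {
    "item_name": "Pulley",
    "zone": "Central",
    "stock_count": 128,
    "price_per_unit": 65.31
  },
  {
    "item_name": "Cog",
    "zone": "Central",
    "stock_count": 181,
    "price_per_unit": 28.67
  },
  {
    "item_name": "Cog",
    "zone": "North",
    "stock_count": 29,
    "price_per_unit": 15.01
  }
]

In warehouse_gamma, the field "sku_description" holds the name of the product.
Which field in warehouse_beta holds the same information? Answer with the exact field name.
item_name

In warehouse_gamma, "sku_description" holds the name of the product.
The fields in warehouse_beta are: "item_name", "zone", "stock_count", "price_per_unit".
"item_name" is the match: the name refers to the same concept and its values are product-name strings (e.g. 'Cog', 'Pulley').
The other fields ("zone", "stock_count", "price_per_unit") hold different kinds of data.

So "sku_description" in warehouse_gamma corresponds to "item_name" in warehouse_beta.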